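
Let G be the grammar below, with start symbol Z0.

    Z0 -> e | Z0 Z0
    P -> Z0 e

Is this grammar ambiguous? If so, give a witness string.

Witness: e e e

Derivation 1: Z0 ⇒ Z0 Z0 ⇒ e Z0 ⇒ e Z0 Z0 ⇒ e e Z0 ⇒ e e e
Derivation 2: Z0 ⇒ Z0 Z0 ⇒ Z0 Z0 Z0 ⇒ e Z0 Z0 ⇒ e e Z0 ⇒ e e e

Two distinct leftmost derivations for the same string.

Ambiguous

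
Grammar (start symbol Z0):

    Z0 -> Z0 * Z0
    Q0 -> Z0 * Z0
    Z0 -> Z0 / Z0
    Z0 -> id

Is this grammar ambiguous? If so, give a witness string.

Witness: id * id * id

Derivation 1: Z0 ⇒ Z0 * Z0 ⇒ Z0 * Z0 * Z0 ⇒ id * Z0 * Z0 ⇒ id * id * Z0 ⇒ id * id * id
Derivation 2: Z0 ⇒ Z0 * Z0 ⇒ id * Z0 ⇒ id * Z0 * Z0 ⇒ id * id * Z0 ⇒ id * id * id

Two distinct leftmost derivations for the same string.

Ambiguous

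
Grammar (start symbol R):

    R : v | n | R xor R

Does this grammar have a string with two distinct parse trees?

Witness: n xor n xor n

Derivation 1: R ⇒ R xor R ⇒ n xor R ⇒ n xor R xor R ⇒ n xor n xor R ⇒ n xor n xor n
Derivation 2: R ⇒ R xor R ⇒ R xor R xor R ⇒ n xor R xor R ⇒ n xor n xor R ⇒ n xor n xor n

Two distinct leftmost derivations for the same string.

Ambiguous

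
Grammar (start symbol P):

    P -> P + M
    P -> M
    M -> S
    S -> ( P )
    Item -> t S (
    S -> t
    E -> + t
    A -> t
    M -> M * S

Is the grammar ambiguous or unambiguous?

Unambiguous

(E, Item, A are unreachable from P, so their rules don't affect L(P).) This is a standard precedence ladder (P over M over S), with each level left-recursive on its own operator ('+' at P, '*' at M). That structure is LR(1), hence unambiguous.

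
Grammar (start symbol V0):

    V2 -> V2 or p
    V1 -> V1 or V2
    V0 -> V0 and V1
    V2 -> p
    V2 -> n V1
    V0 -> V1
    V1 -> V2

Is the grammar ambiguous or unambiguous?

Ambiguous

Witness: p or p

Derivation 1: V0 ⇒ V1 ⇒ V1 or V2 ⇒ V2 or V2 ⇒ p or V2 ⇒ p or p
Derivation 2: V0 ⇒ V1 ⇒ V2 ⇒ V2 or p ⇒ p or p

Two distinct leftmost derivations for the same string.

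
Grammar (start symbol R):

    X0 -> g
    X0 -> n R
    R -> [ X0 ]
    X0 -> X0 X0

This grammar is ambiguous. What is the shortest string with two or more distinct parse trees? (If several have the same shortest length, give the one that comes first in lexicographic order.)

length 3: no string has ≥2 trees
length 4: no string has ≥2 trees
length 5: [ g g g ] has 2 parse trees

Two derivations of [ g g g ]:
  R ⇒ [ X0 ] ⇒ [ X0 X0 ] ⇒ [ g X0 ] ⇒ [ g X0 X0 ] ⇒ [ g g X0 ] ⇒ [ g g g ]
  R ⇒ [ X0 ] ⇒ [ X0 X0 ] ⇒ [ X0 X0 X0 ] ⇒ [ g X0 X0 ] ⇒ [ g g X0 ] ⇒ [ g g g ]

[ g g g ]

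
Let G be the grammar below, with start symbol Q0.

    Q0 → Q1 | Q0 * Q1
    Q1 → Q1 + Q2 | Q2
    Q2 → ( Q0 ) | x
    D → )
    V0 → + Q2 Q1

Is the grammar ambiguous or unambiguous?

Unambiguous

Only Q0, Q1, Q2 are reachable from Q0; ignoring the rest: The grammar is stratified — Q0 handles '*' (left-recursive), Q1 handles '+', Q2 atoms. Each operator has a fixed associativity and precedence level, so every string has one parse.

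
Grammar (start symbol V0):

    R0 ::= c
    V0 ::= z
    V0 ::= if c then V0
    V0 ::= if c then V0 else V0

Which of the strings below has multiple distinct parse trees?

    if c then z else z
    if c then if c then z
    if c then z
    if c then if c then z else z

if c then if c then z else z

if c then z else z: 1 tree
if c then if c then z: 1 tree
if c then z: 1 tree
if c then if c then z else z: 2 trees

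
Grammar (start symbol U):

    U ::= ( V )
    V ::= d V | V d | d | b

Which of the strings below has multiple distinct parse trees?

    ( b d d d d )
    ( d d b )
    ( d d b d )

( b d d d d ): 1 tree
( d d b ): 1 tree
( d d b d ): 3 trees

( d d b d )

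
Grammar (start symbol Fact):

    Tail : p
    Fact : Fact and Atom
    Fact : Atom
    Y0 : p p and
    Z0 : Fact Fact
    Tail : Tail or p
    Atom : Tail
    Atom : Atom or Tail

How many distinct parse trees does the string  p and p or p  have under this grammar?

Parse trees for p and p or p:
  [Fact [Fact [Atom [Tail p]]] and [Atom [Tail [Tail p] or p]]]
  [Fact [Fact [Atom [Tail p]]] and [Atom [Atom [Tail p]] or [Tail p]]]

2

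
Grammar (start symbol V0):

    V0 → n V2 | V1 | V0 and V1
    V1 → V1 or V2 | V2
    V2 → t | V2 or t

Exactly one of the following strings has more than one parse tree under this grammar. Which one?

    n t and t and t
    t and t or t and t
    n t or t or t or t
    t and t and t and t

n t and t and t: 1 tree
t and t or t and t: 2 trees
n t or t or t or t: 1 tree
t and t and t and t: 1 tree

t and t or t and t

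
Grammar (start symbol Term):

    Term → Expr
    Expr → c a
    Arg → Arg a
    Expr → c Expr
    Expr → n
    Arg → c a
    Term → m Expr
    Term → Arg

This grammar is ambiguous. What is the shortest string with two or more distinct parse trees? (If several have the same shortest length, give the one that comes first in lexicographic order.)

length 1: no string has ≥2 trees
length 2: c a has 2 parse trees

Two derivations of c a:
  Term ⇒ Expr ⇒ c a
  Term ⇒ Arg ⇒ c a

c a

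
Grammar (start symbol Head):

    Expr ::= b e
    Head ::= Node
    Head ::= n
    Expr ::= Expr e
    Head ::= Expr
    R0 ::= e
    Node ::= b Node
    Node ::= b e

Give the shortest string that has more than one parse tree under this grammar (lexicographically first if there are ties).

b e

length 1: no string has ≥2 trees
length 2: b e has 2 parse trees

Two derivations of b e:
  Head ⇒ Node ⇒ b e
  Head ⇒ Expr ⇒ b e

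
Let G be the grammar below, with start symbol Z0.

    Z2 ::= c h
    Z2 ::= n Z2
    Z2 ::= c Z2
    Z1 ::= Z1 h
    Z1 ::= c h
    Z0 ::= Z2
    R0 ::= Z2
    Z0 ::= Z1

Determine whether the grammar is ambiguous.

Ambiguous

Witness: c h

Derivation 1: Z0 ⇒ Z2 ⇒ c h
Derivation 2: Z0 ⇒ Z1 ⇒ c h

Two distinct leftmost derivations for the same string.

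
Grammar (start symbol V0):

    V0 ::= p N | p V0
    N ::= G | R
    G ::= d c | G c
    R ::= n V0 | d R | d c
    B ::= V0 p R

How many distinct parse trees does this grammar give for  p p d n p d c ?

Parse trees for p p d n p d c:
  [V0 p [V0 p [N [R d [R n [V0 p [N [G d c]]]]]]]]
  [V0 p [V0 p [N [R d [R n [V0 p [N [R d c]]]]]]]]

2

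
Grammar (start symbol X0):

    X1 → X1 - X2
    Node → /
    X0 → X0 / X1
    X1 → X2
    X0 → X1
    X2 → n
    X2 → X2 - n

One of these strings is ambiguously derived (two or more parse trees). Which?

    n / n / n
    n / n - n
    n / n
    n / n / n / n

n / n - n

n / n / n: 1 tree
n / n - n: 2 trees
n / n: 1 tree
n / n / n / n: 1 tree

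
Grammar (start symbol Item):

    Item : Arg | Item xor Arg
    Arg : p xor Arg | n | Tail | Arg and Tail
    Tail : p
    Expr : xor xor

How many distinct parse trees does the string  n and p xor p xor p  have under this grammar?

2

Parse trees for n and p xor p xor p:
  [Item [Item [Arg [Arg n] and [Tail p]]] xor [Arg p xor [Arg [Tail p]]]]
  [Item [Item [Item [Arg [Arg n] and [Tail p]]] xor [Arg [Tail p]]] xor [Arg [Tail p]]]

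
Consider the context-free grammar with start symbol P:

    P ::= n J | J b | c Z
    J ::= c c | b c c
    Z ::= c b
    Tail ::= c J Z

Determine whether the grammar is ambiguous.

Witness: c c b

Derivation 1: P ⇒ J b ⇒ c c b
Derivation 2: P ⇒ c Z ⇒ c c b

Two distinct leftmost derivations for the same string.

Ambiguous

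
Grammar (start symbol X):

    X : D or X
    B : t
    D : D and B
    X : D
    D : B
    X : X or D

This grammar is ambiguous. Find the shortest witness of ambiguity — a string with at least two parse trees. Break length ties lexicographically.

length 1: no string has ≥2 trees
length 3: t or t has 2 parse trees

Two derivations of t or t:
  X ⇒ D or X ⇒ B or X ⇒ t or X ⇒ t or D ⇒ t or B ⇒ t or t
  X ⇒ X or D ⇒ D or D ⇒ B or D ⇒ t or D ⇒ t or B ⇒ t or t

t or t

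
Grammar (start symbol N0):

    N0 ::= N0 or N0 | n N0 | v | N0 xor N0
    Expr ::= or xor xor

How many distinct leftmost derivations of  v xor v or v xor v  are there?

Parse trees for v xor v or v xor v:
  [N0 [N0 [N0 v] xor [N0 v]] or [N0 [N0 v] xor [N0 v]]]
  [N0 [N0 v] xor [N0 [N0 v] or [N0 [N0 v] xor [N0 v]]]]
  [N0 [N0 v] xor [N0 [N0 [N0 v] or [N0 v]] xor [N0 v]]]
  [N0 [N0 [N0 [N0 v] xor [N0 v]] or [N0 v]] xor [N0 v]]
  [N0 [N0 [N0 v] xor [N0 [N0 v] or [N0 v]]] xor [N0 v]]

5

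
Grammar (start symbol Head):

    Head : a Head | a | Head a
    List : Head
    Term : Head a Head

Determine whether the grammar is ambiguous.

Ambiguous

Witness: a a

Derivation 1: Head ⇒ a Head ⇒ a a
Derivation 2: Head ⇒ Head a ⇒ a a

Two distinct leftmost derivations for the same string.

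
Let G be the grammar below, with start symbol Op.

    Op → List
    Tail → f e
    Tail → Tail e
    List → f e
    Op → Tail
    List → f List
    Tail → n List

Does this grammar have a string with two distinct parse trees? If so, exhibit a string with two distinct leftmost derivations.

Ambiguous

Witness: f e

Derivation 1: Op ⇒ List ⇒ f e
Derivation 2: Op ⇒ Tail ⇒ f e

Two distinct leftmost derivations for the same string.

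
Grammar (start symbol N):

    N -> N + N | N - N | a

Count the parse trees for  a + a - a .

2

Parse trees for a + a - a:
  [N [N a] + [N [N a] - [N a]]]
  [N [N [N a] + [N a]] - [N a]]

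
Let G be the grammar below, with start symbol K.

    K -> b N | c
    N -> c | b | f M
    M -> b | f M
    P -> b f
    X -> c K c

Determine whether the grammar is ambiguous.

Only K, N, M are reachable from K; ignoring the rest: The reachable rules are right-linear with at most one rule per (nonterminal, next-terminal) pair. Each input token forces the next rule, so parsing is deterministic.

Unambiguous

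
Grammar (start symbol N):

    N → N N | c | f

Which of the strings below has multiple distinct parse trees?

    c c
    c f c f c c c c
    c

c f c f c c c c

c c: 1 tree
c f c f c c c c: 429 trees
c: 1 tree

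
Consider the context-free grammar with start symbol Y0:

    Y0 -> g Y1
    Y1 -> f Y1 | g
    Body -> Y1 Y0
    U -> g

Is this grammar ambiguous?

Only Y0, Y1 are reachable from Y0; ignoring the rest: The reachable rules are right-linear with at most one rule per (nonterminal, next-terminal) pair. Each input token forces the next rule, so parsing is deterministic.

Unambiguous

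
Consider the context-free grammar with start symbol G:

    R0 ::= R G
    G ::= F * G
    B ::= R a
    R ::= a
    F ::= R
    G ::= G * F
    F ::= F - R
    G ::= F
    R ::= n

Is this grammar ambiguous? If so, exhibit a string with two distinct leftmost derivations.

Witness: a * a

Derivation 1: G ⇒ F * G ⇒ R * G ⇒ a * G ⇒ a * F ⇒ a * R ⇒ a * a
Derivation 2: G ⇒ G * F ⇒ F * F ⇒ R * F ⇒ a * F ⇒ a * R ⇒ a * a

Two distinct leftmost derivations for the same string.

Ambiguous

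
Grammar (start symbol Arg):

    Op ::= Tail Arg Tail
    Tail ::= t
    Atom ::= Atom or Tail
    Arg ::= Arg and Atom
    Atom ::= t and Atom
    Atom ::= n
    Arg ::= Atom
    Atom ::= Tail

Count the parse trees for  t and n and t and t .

Parse trees for t and n and t and t:
  [Arg [Arg [Arg [Atom [Tail t]]] and [Atom n]] and [Atom t and [Atom [Tail t]]]]
  [Arg [Arg [Atom t and [Atom n]]] and [Atom t and [Atom [Tail t]]]]
  [Arg [Arg [Arg [Arg [Atom [Tail t]]] and [Atom n]] and [Atom [Tail t]]] and [Atom [Tail t]]]
  [Arg [Arg [Arg [Atom t and [Atom n]]] and [Atom [Tail t]]] and [Atom [Tail t]]]

4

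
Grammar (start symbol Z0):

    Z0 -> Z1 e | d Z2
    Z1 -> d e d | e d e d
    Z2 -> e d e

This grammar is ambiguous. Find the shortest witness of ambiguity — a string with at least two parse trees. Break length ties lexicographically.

length 4: d e d e has 2 parse trees

Two derivations of d e d e:
  Z0 ⇒ Z1 e ⇒ d e d e
  Z0 ⇒ d Z2 ⇒ d e d e

d e d e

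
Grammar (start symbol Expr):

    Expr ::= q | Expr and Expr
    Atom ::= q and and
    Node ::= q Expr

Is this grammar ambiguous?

Ambiguous

Witness: q and q and q

Derivation 1: Expr ⇒ Expr and Expr ⇒ q and Expr ⇒ q and Expr and Expr ⇒ q and q and Expr ⇒ q and q and q
Derivation 2: Expr ⇒ Expr and Expr ⇒ Expr and Expr and Expr ⇒ q and Expr and Expr ⇒ q and q and Expr ⇒ q and q and q

Two distinct leftmost derivations for the same string.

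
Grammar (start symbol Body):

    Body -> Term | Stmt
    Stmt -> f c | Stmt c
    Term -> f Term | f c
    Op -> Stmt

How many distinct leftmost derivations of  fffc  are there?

Parse trees for fffc:
  [Body [Term f [Term f [Term f c]]]]

1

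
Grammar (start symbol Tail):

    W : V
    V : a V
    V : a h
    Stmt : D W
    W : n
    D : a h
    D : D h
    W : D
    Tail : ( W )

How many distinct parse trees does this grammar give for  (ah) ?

2

Parse trees for (ah):
  [Tail ( [W [V a h]] )]
  [Tail ( [W [D a h]] )]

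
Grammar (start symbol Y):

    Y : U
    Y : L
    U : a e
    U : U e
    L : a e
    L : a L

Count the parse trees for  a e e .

1

Parse trees for a e e:
  [Y [U [U a e] e]]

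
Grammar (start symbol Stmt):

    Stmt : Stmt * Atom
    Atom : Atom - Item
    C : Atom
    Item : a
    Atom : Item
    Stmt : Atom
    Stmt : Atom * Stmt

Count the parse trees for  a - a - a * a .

Parse trees for a - a - a * a:
  [Stmt [Stmt [Atom [Atom [Atom [Item a]] - [Item a]] - [Item a]]] * [Atom [Item a]]]
  [Stmt [Atom [Atom [Atom [Item a]] - [Item a]] - [Item a]] * [Stmt [Atom [Item a]]]]

2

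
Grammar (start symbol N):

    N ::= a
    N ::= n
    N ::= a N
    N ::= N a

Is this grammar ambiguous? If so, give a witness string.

Witness: a a

Derivation 1: N ⇒ a N ⇒ a a
Derivation 2: N ⇒ N a ⇒ a a

Two distinct leftmost derivations for the same string.

Ambiguous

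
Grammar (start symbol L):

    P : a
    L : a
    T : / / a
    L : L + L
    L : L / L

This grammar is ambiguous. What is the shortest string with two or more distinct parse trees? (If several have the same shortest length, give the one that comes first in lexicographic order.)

a + a + a

length 1: no string has ≥2 trees
length 3: no string has ≥2 trees
length 5: a + a + a has 2 parse trees

Two derivations of a + a + a:
  L ⇒ L + L ⇒ a + L ⇒ a + L + L ⇒ a + a + L ⇒ a + a + a
  L ⇒ L + L ⇒ L + L + L ⇒ a + L + L ⇒ a + a + L ⇒ a + a + a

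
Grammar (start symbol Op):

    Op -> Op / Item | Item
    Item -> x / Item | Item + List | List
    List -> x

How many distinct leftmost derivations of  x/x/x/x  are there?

8

Parse trees for x/x/x/x:
  [Op [Op [Item [List x]]] / [Item x / [Item x / [Item [List x]]]]]
  [Op [Op [Op [Item [List x]]] / [Item [List x]]] / [Item x / [Item [List x]]]]
  [Op [Op [Item x / [Item [List x]]]] / [Item x / [Item [List x]]]]
  [Op [Op [Op [Item [List x]]] / [Item x / [Item [List x]]]] / [Item [List x]]]
  [Op [Op [Op [Op [Item [List x]]] / [Item [List x]]] / [Item [List x]]] / [Item [List x]]]
  [Op [Op [Op [Item x / [Item [List x]]]] / [Item [List x]]] / [Item [List x]]]
  [Op [Op [Item x / [Item x / [Item [List x]]]]] / [Item [List x]]]
  [Op [Item x / [Item x / [Item x / [Item [List x]]]]]]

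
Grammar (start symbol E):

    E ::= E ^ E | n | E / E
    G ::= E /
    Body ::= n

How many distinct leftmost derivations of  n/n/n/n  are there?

Parse trees for n/n/n/n:
  [E [E n] / [E [E n] / [E [E n] / [E n]]]]
  [E [E n] / [E [E [E n] / [E n]] / [E n]]]
  [E [E [E n] / [E n]] / [E [E n] / [E n]]]
  [E [E [E n] / [E [E n] / [E n]]] / [E n]]
  [E [E [E [E n] / [E n]] / [E n]] / [E n]]

5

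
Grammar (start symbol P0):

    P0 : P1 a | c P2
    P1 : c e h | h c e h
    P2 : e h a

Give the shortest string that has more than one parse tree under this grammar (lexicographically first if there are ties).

c e h a

length 4: c e h a has 2 parse trees

Two derivations of c e h a:
  P0 ⇒ P1 a ⇒ c e h a
  P0 ⇒ c P2 ⇒ c e h a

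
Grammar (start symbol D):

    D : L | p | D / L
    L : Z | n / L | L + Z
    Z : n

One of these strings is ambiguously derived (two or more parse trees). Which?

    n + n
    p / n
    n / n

n + n: 1 tree
p / n: 1 tree
n / n: 2 trees

n / n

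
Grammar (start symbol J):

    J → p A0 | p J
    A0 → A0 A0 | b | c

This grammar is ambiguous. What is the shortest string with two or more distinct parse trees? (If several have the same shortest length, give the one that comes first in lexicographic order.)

p b b b

length 2: no string has ≥2 trees
length 3: no string has ≥2 trees
length 4: p b b b has 2 parse trees

Two derivations of p b b b:
  J ⇒ p A0 ⇒ p A0 A0 ⇒ p A0 A0 A0 ⇒ p b A0 A0 ⇒ p b b A0 ⇒ p b b b
  J ⇒ p A0 ⇒ p A0 A0 ⇒ p b A0 ⇒ p b A0 A0 ⇒ p b b A0 ⇒ p b b b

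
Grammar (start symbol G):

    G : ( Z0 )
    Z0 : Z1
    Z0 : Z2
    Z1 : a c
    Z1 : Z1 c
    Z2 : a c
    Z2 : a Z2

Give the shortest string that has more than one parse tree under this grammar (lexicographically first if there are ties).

( a c )

length 4: ( a c ) has 2 parse trees

Two derivations of ( a c ):
  G ⇒ ( Z0 ) ⇒ ( Z1 ) ⇒ ( a c )
  G ⇒ ( Z0 ) ⇒ ( Z2 ) ⇒ ( a c )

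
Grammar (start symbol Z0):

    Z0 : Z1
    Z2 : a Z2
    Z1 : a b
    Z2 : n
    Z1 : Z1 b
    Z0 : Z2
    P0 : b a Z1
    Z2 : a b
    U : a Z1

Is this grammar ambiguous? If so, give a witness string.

Ambiguous

Witness: a b

Derivation 1: Z0 ⇒ Z1 ⇒ a b
Derivation 2: Z0 ⇒ Z2 ⇒ a b

Two distinct leftmost derivations for the same string.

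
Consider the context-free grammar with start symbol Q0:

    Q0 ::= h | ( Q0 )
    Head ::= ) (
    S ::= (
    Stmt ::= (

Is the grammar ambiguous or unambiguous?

Unambiguous

(Head, S, Stmt are unreachable from Q0, so their rules don't affect L(Q0).) L(Q0) is { openⁿ atom closeⁿ : n ≥ 0 }. The bracket depth fixes n, and the derivation is forced at every step.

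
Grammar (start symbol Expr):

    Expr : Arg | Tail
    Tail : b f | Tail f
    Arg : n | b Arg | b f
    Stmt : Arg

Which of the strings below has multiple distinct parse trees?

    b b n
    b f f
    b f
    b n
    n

b b n: 1 tree
b f f: 1 tree
b f: 2 trees
b n: 1 tree
n: 1 tree

b f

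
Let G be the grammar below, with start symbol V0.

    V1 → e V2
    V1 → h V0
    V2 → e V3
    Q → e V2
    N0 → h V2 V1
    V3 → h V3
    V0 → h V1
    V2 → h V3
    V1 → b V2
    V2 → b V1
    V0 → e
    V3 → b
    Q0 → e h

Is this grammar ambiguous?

Only V0, V1, V2, V3 are reachable from V0; ignoring the rest: Restricted to the reachable nonterminals, every rule has the form A → t or A → t B, and no two rules for the same A share a first terminal. The grammar encodes a DFA — one run per string.

Unambiguous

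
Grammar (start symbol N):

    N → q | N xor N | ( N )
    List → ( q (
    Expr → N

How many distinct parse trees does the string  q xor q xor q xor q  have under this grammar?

Parse trees for q xor q xor q xor q:
  [N [N q] xor [N [N q] xor [N [N q] xor [N q]]]]
  [N [N q] xor [N [N [N q] xor [N q]] xor [N q]]]
  [N [N [N q] xor [N q]] xor [N [N q] xor [N q]]]
  [N [N [N q] xor [N [N q] xor [N q]]] xor [N q]]
  [N [N [N [N q] xor [N q]] xor [N q]] xor [N q]]

5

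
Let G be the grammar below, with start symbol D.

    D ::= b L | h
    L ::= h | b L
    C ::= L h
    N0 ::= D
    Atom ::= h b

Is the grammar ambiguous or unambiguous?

Only D, L are reachable from D; ignoring the rest: Restricted to the reachable nonterminals, every rule has the form A → t or A → t B, and no two rules for the same A share a first terminal. The grammar encodes a DFA — one run per string.

Unambiguous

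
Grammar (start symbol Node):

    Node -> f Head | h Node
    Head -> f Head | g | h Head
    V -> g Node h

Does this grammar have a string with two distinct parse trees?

(V is unreachable from Node, so its rules don't affect L(Node).) The reachable rules are right-linear with at most one rule per (nonterminal, next-terminal) pair. Each input token forces the next rule, so parsing is deterministic.

Unambiguous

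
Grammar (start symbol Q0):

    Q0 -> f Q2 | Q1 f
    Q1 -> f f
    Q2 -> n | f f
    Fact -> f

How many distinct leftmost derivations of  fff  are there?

Parse trees for fff:
  [Q0 f [Q2 f f]]
  [Q0 [Q1 f f] f]

2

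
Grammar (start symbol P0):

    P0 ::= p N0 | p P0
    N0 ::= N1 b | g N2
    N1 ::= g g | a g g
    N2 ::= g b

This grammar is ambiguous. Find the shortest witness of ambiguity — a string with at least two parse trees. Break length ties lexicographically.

length 4: p g g b has 2 parse trees

Two derivations of p g g b:
  P0 ⇒ p N0 ⇒ p N1 b ⇒ p g g b
  P0 ⇒ p N0 ⇒ p g N2 ⇒ p g g b

p g g b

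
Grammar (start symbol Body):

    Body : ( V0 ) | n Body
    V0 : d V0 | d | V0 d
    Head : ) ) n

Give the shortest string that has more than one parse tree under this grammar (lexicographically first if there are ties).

length 3: no string has ≥2 trees
length 4: ( d d ) has 2 parse trees

Two derivations of ( d d ):
  Body ⇒ ( V0 ) ⇒ ( d V0 ) ⇒ ( d d )
  Body ⇒ ( V0 ) ⇒ ( V0 d ) ⇒ ( d d )

( d d )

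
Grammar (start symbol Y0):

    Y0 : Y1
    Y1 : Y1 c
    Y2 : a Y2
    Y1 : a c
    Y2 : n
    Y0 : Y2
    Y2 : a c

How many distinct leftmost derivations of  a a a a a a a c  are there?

1

Parse trees for a a a a a a a c:
  [Y0 [Y2 a [Y2 a [Y2 a [Y2 a [Y2 a [Y2 a [Y2 a c]]]]]]]]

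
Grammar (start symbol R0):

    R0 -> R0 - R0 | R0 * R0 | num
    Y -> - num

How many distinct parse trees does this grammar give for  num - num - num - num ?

5

Parse trees for num - num - num - num:
  [R0 [R0 num] - [R0 [R0 num] - [R0 [R0 num] - [R0 num]]]]
  [R0 [R0 num] - [R0 [R0 [R0 num] - [R0 num]] - [R0 num]]]
  [R0 [R0 [R0 num] - [R0 num]] - [R0 [R0 num] - [R0 num]]]
  [R0 [R0 [R0 num] - [R0 [R0 num] - [R0 num]]] - [R0 num]]
  [R0 [R0 [R0 [R0 num] - [R0 num]] - [R0 num]] - [R0 num]]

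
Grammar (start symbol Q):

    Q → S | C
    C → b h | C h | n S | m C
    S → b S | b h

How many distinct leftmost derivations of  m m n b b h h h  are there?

Parse trees for m m n b b h h h:
  [Q [C [C [C m [C m [C n [S b [S b h]]]]] h] h]]
  [Q [C [C m [C [C m [C n [S b [S b h]]]] h]] h]]
  [Q [C [C m [C m [C [C n [S b [S b h]]] h]]] h]]
  [Q [C m [C [C [C m [C n [S b [S b h]]]] h] h]]]
  [Q [C m [C [C m [C [C n [S b [S b h]]] h]] h]]]
  [Q [C m [C m [C [C [C n [S b [S b h]]] h] h]]]]

6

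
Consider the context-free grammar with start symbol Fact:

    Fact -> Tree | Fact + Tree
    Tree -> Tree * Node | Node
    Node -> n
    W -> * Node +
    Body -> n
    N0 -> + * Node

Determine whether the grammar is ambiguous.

(W, Body, N0 are unreachable from Fact, so their rules don't affect L(Fact).) The grammar is stratified — Fact handles '+' (left-recursive), Tree handles '*', Node atoms. Each operator has a fixed associativity and precedence level, so every string has one parse.

Unambiguous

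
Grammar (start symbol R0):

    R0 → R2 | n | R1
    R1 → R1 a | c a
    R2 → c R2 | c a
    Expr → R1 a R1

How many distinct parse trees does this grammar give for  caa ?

1

Parse trees for caa:
  [R0 [R1 [R1 c a] a]]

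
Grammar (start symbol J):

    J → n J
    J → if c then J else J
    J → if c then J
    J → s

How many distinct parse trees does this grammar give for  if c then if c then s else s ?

2

Parse trees for if c then if c then s else s:
  [J if c then [J if c then [J s]] else [J s]]
  [J if c then [J if c then [J s] else [J s]]]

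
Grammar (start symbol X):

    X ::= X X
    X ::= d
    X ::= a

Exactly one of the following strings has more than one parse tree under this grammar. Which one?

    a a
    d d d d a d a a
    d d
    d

a a: 1 tree
d d d d a d a a: 429 trees
d d: 1 tree
d: 1 tree

d d d d a d a a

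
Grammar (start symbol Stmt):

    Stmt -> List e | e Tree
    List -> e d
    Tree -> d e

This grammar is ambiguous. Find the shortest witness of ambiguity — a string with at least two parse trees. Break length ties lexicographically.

length 3: e d e has 2 parse trees

Two derivations of e d e:
  Stmt ⇒ List e ⇒ e d e
  Stmt ⇒ e Tree ⇒ e d e

e d e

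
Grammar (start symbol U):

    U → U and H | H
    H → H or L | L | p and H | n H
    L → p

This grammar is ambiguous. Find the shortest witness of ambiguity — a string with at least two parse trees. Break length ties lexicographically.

length 1: no string has ≥2 trees
length 2: no string has ≥2 trees
length 3: p and p has 2 parse trees

Two derivations of p and p:
  U ⇒ U and H ⇒ H and H ⇒ L and H ⇒ p and H ⇒ p and L ⇒ p and p
  U ⇒ H ⇒ p and H ⇒ p and L ⇒ p and p

p and p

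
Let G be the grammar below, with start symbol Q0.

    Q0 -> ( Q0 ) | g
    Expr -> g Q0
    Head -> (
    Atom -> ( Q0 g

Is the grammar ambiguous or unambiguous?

(Expr, Head, Atom are unreachable from Q0, so their rules don't affect L(Q0).) L(Q0) is { openⁿ atom closeⁿ : n ≥ 0 }. The bracket depth fixes n, and the derivation is forced at every step.

Unambiguous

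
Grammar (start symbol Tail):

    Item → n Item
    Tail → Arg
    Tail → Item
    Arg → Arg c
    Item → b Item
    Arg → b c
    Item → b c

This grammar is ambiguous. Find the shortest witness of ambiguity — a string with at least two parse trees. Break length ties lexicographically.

b c

length 2: b c has 2 parse trees

Two derivations of b c:
  Tail ⇒ Arg ⇒ b c
  Tail ⇒ Item ⇒ b c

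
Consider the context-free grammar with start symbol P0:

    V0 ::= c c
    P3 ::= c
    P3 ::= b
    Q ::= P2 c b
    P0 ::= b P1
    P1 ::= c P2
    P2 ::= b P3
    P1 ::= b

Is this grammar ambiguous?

Unambiguous

(Q, V0 are unreachable from P0, so their rules don't affect L(P0).) The reachable rules are right-linear with at most one rule per (nonterminal, next-terminal) pair. Each input token forces the next rule, so parsing is deterministic.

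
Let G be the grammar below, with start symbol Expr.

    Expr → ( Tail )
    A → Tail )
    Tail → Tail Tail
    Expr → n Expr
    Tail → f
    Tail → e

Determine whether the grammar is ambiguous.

Ambiguous

Witness: ( e e e )

Derivation 1: Expr ⇒ ( Tail ) ⇒ ( Tail Tail ) ⇒ ( Tail Tail Tail ) ⇒ ( e Tail Tail ) ⇒ ( e e Tail ) ⇒ ( e e e )
Derivation 2: Expr ⇒ ( Tail ) ⇒ ( Tail Tail ) ⇒ ( e Tail ) ⇒ ( e Tail Tail ) ⇒ ( e e Tail ) ⇒ ( e e e )

Two distinct leftmost derivations for the same string.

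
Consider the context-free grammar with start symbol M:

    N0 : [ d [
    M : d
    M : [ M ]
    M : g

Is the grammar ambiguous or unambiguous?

Only M is reachable from M; ignoring the rest: L(M) is { openⁿ atom closeⁿ : n ≥ 0 }. The bracket depth fixes n, and the derivation is forced at every step.

Unambiguous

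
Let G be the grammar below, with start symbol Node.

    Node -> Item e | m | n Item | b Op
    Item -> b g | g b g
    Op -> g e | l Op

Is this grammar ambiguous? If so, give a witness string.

Ambiguous

Witness: b g e

Derivation 1: Node ⇒ Item e ⇒ b g e
Derivation 2: Node ⇒ b Op ⇒ b g e

Two distinct leftmost derivations for the same string.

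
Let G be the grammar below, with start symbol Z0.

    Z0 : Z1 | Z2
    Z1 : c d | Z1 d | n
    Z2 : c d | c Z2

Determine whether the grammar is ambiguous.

Ambiguous

Witness: c d

Derivation 1: Z0 ⇒ Z1 ⇒ c d
Derivation 2: Z0 ⇒ Z2 ⇒ c d

Two distinct leftmost derivations for the same string.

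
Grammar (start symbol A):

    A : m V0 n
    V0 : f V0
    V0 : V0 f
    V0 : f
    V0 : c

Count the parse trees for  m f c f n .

Parse trees for m f c f n:
  [A m [V0 f [V0 [V0 c] f]] n]
  [A m [V0 [V0 f [V0 c]] f] n]

2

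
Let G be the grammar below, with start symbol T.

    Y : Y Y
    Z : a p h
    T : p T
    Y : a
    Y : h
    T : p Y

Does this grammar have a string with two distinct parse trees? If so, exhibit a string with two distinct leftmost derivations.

Witness: p a a a

Derivation 1: T ⇒ p Y ⇒ p Y Y ⇒ p Y Y Y ⇒ p a Y Y ⇒ p a a Y ⇒ p a a a
Derivation 2: T ⇒ p Y ⇒ p Y Y ⇒ p a Y ⇒ p a Y Y ⇒ p a a Y ⇒ p a a a

Two distinct leftmost derivations for the same string.

Ambiguous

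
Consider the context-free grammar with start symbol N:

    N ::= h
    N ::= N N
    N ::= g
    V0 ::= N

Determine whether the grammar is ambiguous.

Ambiguous

Witness: g g g

Derivation 1: N ⇒ N N ⇒ N N N ⇒ g N N ⇒ g g N ⇒ g g g
Derivation 2: N ⇒ N N ⇒ g N ⇒ g N N ⇒ g g N ⇒ g g g

Two distinct leftmost derivations for the same string.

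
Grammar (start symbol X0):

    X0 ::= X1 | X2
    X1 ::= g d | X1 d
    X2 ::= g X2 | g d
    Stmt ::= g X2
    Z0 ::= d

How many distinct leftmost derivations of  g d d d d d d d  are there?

Parse trees for g d d d d d d d:
  [X0 [X1 [X1 [X1 [X1 [X1 [X1 [X1 g d] d] d] d] d] d] d]]

1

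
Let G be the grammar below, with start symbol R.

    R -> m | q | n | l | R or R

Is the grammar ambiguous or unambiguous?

Witness: l or l or l

Derivation 1: R ⇒ R or R ⇒ l or R ⇒ l or R or R ⇒ l or l or R ⇒ l or l or l
Derivation 2: R ⇒ R or R ⇒ R or R or R ⇒ l or R or R ⇒ l or l or R ⇒ l or l or l

Two distinct leftmost derivations for the same string.

Ambiguous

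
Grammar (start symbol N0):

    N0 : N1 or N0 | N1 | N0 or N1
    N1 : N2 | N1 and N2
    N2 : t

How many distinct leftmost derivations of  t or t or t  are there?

4

Parse trees for t or t or t:
  [N0 [N1 [N2 t]] or [N0 [N1 [N2 t]] or [N0 [N1 [N2 t]]]]]
  [N0 [N1 [N2 t]] or [N0 [N0 [N1 [N2 t]]] or [N1 [N2 t]]]]
  [N0 [N0 [N1 [N2 t]] or [N0 [N1 [N2 t]]]] or [N1 [N2 t]]]
  [N0 [N0 [N0 [N1 [N2 t]]] or [N1 [N2 t]]] or [N1 [N2 t]]]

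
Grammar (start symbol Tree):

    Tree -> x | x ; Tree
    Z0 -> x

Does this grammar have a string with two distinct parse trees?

(Z0 is unreachable from Tree, so its rules don't affect L(Tree).) Right-recursive list with a separator: after each atom, whether the separator follows determines the rule. One parse per string.

Unambiguous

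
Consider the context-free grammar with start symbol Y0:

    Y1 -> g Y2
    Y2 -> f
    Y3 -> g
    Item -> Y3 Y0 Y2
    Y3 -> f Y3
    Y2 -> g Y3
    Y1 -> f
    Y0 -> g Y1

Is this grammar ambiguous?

Only Y0, Y1, Y2, Y3 are reachable from Y0; ignoring the rest: Restricted to the reachable nonterminals, every rule has the form A → t or A → t B, and no two rules for the same A share a first terminal. The grammar encodes a DFA — one run per string.

Unambiguous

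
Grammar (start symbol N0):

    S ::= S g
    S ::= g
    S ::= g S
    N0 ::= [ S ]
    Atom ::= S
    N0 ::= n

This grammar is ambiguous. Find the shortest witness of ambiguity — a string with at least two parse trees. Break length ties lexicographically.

[ g g ]

length 1: no string has ≥2 trees
length 3: no string has ≥2 trees
length 4: [ g g ] has 2 parse trees

Two derivations of [ g g ]:
  N0 ⇒ [ S ] ⇒ [ S g ] ⇒ [ g g ]
  N0 ⇒ [ S ] ⇒ [ g S ] ⇒ [ g g ]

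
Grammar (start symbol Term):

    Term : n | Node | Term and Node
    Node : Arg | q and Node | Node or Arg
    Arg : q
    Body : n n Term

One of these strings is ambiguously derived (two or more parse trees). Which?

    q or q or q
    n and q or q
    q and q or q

q or q or q: 1 tree
n and q or q: 1 tree
q and q or q: 3 trees

q and q or q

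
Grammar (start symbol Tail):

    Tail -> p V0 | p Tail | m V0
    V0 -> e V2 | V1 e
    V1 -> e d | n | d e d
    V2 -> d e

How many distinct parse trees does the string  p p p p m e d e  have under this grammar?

Parse trees for p p p p m e d e:
  [Tail p [Tail p [Tail p [Tail p [Tail m [V0 e [V2 d e]]]]]]]
  [Tail p [Tail p [Tail p [Tail p [Tail m [V0 [V1 e d] e]]]]]]

2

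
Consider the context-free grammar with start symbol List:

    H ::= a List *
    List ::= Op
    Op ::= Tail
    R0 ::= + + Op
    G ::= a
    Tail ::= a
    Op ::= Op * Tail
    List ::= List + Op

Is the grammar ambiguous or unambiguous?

Unambiguous

Only List, Op, Tail are reachable from List; ignoring the rest: The grammar is stratified — List handles '+' (left-recursive), Op handles '*', Tail atoms. Each operator has a fixed associativity and precedence level, so every string has one parse.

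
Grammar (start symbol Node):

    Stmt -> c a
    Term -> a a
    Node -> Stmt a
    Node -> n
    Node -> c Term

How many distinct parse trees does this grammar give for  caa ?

Parse trees for caa:
  [Node [Stmt c a] a]
  [Node c [Term a a]]

2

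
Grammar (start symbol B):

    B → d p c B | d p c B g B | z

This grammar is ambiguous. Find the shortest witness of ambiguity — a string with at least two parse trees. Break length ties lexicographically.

length 1: no string has ≥2 trees
length 4: no string has ≥2 trees
length 6: no string has ≥2 trees
length 7: no string has ≥2 trees
length 9: d p c d p c z g z has 2 parse trees

Two derivations of d p c d p c z g z:
  B ⇒ d p c B ⇒ d p c d p c B g B ⇒ d p c d p c z g B ⇒ d p c d p c z g z
  B ⇒ d p c B g B ⇒ d p c d p c B g B ⇒ d p c d p c z g B ⇒ d p c d p c z g z

d p c d p c z g z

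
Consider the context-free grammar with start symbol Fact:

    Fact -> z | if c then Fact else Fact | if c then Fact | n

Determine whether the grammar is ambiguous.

Ambiguous

Witness: if c then if c then n else n

Derivation 1: Fact ⇒ if c then Fact else Fact ⇒ if c then if c then Fact else Fact ⇒ if c then if c then n else Fact ⇒ if c then if c then n else n
Derivation 2: Fact ⇒ if c then Fact ⇒ if c then if c then Fact else Fact ⇒ if c then if c then n else Fact ⇒ if c then if c then n else n

Two distinct leftmost derivations for the same string.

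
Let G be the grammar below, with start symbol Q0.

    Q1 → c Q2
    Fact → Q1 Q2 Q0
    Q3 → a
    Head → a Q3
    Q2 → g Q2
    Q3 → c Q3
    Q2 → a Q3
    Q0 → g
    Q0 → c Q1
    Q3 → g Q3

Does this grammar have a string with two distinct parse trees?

Only Q0, Q1, Q2, Q3 are reachable from Q0; ignoring the rest: Each reachable nonterminal has at most one production per leading terminal, and all productions are right-linear; the derivation is determined token-by-token.

Unambiguous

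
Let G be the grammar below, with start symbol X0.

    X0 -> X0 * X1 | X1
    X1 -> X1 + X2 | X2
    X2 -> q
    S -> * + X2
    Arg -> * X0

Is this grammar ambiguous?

(S, Arg are unreachable from X0, so their rules don't affect L(X0).) This is a standard precedence ladder (X0 over X1 over X2), with each level left-recursive on its own operator ('*' at X0, '+' at X1). That structure is LR(1), hence unambiguous.

Unambiguous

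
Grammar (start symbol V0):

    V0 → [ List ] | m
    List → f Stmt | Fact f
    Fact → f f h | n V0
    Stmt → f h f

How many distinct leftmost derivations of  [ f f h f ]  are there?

2

Parse trees for [ f f h f ]:
  [V0 [ [List f [Stmt f h f]] ]]
  [V0 [ [List [Fact f f h] f] ]]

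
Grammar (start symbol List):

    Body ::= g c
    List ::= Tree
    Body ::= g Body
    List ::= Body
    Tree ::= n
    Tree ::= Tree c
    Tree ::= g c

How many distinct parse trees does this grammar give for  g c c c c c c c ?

Parse trees for g c c c c c c c:
  [List [Tree [Tree [Tree [Tree [Tree [Tree [Tree g c] c] c] c] c] c] c]]

1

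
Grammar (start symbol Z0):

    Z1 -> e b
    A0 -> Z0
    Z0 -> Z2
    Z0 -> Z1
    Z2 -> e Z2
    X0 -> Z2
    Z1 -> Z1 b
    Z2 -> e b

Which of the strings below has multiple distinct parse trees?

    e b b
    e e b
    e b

e b b: 1 tree
e e b: 1 tree
e b: 2 trees

e b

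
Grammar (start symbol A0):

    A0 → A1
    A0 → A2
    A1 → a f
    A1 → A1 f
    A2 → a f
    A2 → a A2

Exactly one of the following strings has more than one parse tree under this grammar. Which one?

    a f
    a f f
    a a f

a f

a f: 2 trees
a f f: 1 tree
a a f: 1 tree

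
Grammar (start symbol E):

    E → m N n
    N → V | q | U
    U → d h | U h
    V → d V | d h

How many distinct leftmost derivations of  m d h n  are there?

2

Parse trees for m d h n:
  [E m [N [V d h]] n]
  [E m [N [U d h]] n]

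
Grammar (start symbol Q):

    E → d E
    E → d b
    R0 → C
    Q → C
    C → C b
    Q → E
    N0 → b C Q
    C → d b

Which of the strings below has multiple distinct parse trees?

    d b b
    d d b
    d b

d b b: 1 tree
d d b: 1 tree
d b: 2 trees

d b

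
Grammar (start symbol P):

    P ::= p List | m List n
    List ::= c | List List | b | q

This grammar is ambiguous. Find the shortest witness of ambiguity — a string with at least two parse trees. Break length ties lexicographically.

p b b b

length 2: no string has ≥2 trees
length 3: no string has ≥2 trees
length 4: p b b b has 2 parse trees

Two derivations of p b b b:
  P ⇒ p List ⇒ p List List ⇒ p List List List ⇒ p b List List ⇒ p b b List ⇒ p b b b
  P ⇒ p List ⇒ p List List ⇒ p b List ⇒ p b List List ⇒ p b b List ⇒ p b b b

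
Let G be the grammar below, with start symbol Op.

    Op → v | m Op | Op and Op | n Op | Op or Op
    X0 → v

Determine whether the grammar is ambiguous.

Witness: m v and v

Derivation 1: Op ⇒ m Op ⇒ m Op and Op ⇒ m v and Op ⇒ m v and v
Derivation 2: Op ⇒ Op and Op ⇒ m Op and Op ⇒ m v and Op ⇒ m v and v

Two distinct leftmost derivations for the same string.

Ambiguous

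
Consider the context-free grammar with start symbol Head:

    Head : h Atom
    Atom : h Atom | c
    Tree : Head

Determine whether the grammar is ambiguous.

Unambiguous

Only Head, Atom are reachable from Head; ignoring the rest: Restricted to the reachable nonterminals, every rule has the form A → t or A → t B, and no two rules for the same A share a first terminal. The grammar encodes a DFA — one run per string.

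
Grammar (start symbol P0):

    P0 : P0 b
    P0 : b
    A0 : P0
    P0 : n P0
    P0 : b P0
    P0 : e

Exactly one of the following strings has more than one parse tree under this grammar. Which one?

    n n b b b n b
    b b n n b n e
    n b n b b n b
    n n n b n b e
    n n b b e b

n n b b b n b: 1 tree
b b n n b n e: 1 tree
n b n b b n b: 1 tree
n n n b n b e: 1 tree
n n b b e b: 5 trees

n n b b e b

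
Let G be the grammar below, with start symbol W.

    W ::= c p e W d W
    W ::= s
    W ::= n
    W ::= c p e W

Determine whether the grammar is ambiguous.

Ambiguous

Witness: c p e c p e n d n

Derivation 1: W ⇒ c p e W d W ⇒ c p e c p e W d W ⇒ c p e c p e n d W ⇒ c p e c p e n d n
Derivation 2: W ⇒ c p e W ⇒ c p e c p e W d W ⇒ c p e c p e n d W ⇒ c p e c p e n d n

Two distinct leftmost derivations for the same string.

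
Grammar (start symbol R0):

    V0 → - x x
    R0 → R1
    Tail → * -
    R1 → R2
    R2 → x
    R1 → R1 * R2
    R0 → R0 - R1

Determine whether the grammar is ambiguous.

Unambiguous

(Tail, V0 are unreachable from R0, so their rules don't affect L(R0).) This is a standard precedence ladder (R0 over R1 over R2), with each level left-recursive on its own operator ('-' at R0, '*' at R1). That structure is LR(1), hence unambiguous.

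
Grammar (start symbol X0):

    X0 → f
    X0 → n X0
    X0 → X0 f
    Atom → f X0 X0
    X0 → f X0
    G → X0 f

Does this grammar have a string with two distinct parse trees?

Witness: f f

Derivation 1: X0 ⇒ X0 f ⇒ f f
Derivation 2: X0 ⇒ f X0 ⇒ f f

Two distinct leftmost derivations for the same string.

Ambiguous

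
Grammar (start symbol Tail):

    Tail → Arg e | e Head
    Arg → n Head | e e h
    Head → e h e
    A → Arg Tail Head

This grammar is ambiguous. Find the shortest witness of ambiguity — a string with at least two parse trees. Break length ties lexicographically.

length 4: e e h e has 2 parse trees

Two derivations of e e h e:
  Tail ⇒ Arg e ⇒ e e h e
  Tail ⇒ e Head ⇒ e e h e

e e h e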